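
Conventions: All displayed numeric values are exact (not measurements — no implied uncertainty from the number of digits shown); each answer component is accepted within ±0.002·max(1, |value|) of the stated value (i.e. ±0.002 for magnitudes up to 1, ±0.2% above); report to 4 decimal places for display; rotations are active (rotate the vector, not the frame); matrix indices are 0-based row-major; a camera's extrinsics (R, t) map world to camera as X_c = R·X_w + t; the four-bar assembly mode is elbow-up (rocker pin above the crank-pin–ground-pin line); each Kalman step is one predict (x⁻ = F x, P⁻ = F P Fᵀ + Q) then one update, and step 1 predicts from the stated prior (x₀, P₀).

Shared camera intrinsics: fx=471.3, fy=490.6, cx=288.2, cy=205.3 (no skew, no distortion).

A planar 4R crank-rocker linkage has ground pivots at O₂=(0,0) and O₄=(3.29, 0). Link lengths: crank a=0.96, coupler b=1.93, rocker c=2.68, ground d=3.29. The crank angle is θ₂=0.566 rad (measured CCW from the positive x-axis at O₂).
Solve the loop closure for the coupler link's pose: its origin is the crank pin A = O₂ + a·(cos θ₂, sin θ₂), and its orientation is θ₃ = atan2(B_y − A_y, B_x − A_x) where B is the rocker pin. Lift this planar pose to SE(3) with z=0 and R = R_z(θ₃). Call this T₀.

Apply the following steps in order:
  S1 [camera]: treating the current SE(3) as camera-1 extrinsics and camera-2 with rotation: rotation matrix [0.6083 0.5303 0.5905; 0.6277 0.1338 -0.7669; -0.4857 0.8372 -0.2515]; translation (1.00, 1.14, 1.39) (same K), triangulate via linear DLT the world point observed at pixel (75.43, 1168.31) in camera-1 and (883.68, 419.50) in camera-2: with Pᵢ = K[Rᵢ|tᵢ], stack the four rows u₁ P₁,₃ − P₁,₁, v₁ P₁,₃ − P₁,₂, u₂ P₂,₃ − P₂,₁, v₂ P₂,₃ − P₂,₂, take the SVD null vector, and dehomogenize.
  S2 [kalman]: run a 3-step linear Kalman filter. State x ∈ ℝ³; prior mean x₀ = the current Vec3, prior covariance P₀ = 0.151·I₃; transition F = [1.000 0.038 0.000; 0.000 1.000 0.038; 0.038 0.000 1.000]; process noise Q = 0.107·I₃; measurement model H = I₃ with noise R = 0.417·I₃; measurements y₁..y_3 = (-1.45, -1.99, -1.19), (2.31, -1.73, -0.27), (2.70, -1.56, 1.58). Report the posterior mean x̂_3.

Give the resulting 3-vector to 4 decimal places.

result = (1.5440, -0.8487, 0.6374)

source (fourbar_fk): coupler pose = R=[0.4899 -0.8718 0.0000; 0.8718 0.4899 0.0000; 0.0000 0.0000 1.0000], t=(0.8103, 0.5148, 0.0000)
after S1 (triangulate): (0.6554, 1.8194, 1.0074)
after S2 (kf_track): (1.5440, -0.8487, 0.6374)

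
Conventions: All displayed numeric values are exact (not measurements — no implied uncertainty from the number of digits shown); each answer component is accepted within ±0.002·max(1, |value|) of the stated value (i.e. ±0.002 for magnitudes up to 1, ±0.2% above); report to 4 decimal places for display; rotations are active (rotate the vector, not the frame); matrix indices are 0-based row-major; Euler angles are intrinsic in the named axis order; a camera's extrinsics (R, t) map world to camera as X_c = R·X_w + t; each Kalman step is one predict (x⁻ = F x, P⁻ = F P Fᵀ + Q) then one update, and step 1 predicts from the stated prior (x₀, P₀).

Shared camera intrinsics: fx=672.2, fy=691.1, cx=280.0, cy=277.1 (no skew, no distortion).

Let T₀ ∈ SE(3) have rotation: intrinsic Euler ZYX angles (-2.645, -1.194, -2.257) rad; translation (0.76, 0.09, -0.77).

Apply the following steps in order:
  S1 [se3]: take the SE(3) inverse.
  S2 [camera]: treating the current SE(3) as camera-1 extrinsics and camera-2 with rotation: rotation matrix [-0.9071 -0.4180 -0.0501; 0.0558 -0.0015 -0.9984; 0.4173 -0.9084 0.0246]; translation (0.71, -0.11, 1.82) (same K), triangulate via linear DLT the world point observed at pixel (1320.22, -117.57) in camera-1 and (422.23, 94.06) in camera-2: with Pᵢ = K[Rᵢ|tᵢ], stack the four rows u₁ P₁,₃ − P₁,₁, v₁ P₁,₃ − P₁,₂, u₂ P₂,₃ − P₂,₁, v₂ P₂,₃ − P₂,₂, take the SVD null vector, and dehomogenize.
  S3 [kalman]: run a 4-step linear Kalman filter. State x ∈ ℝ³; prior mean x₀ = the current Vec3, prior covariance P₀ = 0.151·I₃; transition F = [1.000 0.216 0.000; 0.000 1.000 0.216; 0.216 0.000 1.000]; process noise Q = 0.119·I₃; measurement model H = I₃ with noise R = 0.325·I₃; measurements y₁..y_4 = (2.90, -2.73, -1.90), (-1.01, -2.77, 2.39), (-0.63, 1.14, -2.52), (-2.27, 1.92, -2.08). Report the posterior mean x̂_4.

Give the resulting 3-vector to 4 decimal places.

after S1 (invert_se3): R=[-0.3235 -0.1753 0.9298; -0.9344 0.2143 -0.2847; -0.1494 -0.9609 -0.2331], t=(0.9776, 0.4716, 0.0205)
after S2 (triangulate): (0.6223, -1.5121, 0.8484)
after S3 (kf_track): (-1.3548, 0.2642, -1.2199)

result = (-1.3548, 0.2642, -1.2199)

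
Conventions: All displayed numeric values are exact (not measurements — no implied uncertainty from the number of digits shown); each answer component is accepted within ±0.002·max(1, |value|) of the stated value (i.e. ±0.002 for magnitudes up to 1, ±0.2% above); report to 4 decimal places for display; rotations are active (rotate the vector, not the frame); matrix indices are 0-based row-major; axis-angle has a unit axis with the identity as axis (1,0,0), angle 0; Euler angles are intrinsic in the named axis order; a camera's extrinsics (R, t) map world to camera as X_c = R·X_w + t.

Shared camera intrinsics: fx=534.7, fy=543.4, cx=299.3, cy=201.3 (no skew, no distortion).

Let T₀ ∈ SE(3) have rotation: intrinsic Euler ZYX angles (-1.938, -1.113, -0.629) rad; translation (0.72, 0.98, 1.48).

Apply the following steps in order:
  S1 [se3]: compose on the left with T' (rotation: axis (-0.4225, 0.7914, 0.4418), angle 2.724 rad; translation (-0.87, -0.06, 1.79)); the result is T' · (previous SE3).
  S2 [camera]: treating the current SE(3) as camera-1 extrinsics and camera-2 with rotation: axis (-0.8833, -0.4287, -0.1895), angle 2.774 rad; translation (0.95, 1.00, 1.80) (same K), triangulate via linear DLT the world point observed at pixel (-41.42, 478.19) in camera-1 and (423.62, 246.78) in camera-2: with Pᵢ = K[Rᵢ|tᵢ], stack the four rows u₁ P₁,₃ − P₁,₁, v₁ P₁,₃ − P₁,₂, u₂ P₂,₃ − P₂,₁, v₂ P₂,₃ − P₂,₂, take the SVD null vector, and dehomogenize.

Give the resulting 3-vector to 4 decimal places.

after S1 (compose_se3): R=[0.3962 0.3272 -0.8579; 0.7097 -0.7020 0.0600; -0.5826 -0.6326 -0.5103], t=(-2.1387, 1.1313, 0.9897)
after S2 (triangulate): (-0.1994, 0.0426, -1.2816)

result = (-0.1994, 0.0426, -1.2816)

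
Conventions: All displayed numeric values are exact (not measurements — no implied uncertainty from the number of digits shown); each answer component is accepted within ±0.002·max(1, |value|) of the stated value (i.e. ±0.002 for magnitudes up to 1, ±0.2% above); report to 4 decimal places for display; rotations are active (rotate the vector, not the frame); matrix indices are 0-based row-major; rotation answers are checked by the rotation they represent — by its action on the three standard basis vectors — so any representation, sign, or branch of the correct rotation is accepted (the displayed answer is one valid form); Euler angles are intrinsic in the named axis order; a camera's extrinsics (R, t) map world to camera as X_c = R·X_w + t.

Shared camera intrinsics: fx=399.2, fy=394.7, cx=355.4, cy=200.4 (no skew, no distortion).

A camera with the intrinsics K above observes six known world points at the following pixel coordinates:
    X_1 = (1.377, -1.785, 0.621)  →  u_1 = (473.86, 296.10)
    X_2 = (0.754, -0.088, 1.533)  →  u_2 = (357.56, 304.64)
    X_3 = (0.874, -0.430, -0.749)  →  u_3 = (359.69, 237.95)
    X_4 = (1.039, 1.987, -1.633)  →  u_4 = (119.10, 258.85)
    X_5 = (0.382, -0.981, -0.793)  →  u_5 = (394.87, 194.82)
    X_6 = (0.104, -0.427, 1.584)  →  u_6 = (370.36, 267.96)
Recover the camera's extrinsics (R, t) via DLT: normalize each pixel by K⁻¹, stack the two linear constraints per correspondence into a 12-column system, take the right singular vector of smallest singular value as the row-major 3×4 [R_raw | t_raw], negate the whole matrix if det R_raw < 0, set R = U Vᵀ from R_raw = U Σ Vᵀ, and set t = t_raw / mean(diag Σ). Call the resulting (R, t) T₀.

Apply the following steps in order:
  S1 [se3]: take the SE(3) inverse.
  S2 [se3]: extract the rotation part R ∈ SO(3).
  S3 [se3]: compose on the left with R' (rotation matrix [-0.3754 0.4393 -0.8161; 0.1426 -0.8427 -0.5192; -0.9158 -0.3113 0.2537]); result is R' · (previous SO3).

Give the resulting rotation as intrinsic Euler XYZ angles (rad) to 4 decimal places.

rotation (euler_xyz) = (0.6039, -0.4286, 2.3071)

source (pnp_recover): camera pose = R=[0.1640 -0.9753 0.1480; 0.7805 0.2201 0.5852; -0.6033 0.0196 0.7973], t=(-0.3999, 0.3101, 5.9600)
after S1 (invert_se3): R=[0.1640 0.7805 -0.6033; -0.9753 0.2201 0.0196; 0.1480 0.5852 0.7973], t=(3.4192, -0.5749, -4.8741)
after S2 (rot_of_se3): [0.1640 0.7805 -0.6033; -0.9753 0.2201 0.0196; 0.1480 0.5852 0.7973]
after S3 (compose_so3): [-0.6108 -0.6739 -0.4156; 0.7684 -0.3780 -0.5165; 0.1910 -0.6348 0.7487]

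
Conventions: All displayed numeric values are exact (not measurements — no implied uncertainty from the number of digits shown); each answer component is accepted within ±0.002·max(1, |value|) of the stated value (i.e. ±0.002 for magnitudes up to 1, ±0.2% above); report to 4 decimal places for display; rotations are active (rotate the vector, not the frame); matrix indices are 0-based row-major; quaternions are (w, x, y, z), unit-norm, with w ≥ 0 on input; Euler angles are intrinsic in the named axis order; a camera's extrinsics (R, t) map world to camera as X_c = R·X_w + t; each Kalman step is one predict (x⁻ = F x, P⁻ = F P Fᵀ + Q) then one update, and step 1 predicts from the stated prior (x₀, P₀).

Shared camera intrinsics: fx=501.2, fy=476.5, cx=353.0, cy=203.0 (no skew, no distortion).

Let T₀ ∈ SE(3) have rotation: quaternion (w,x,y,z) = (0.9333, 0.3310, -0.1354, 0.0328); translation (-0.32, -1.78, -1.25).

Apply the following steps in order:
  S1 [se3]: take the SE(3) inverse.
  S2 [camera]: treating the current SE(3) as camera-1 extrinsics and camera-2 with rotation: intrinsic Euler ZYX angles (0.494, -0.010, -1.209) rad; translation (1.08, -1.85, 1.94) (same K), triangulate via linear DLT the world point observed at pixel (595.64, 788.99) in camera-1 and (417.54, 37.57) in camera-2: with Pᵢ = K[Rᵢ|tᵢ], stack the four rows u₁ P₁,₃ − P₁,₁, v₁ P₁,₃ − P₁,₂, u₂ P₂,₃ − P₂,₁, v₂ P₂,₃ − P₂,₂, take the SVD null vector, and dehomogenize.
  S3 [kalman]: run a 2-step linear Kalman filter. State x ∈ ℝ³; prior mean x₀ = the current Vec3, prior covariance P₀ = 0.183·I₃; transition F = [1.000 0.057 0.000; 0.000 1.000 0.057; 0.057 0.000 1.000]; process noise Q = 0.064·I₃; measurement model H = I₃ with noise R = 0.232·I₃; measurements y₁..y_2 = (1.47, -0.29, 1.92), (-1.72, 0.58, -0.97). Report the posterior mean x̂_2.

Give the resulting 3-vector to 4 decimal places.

result = (-0.4546, -0.1439, 0.5076)

after S1 (invert_se3): R=[0.9612 -0.0284 0.2744; -0.1509 0.7787 0.6090; -0.2310 -0.6267 0.7442], t=(0.6001, 2.0991, -0.2592)
after S2 (triangulate): (-0.2418, -1.2716, 1.3561)
after S3 (kf_track): (-0.4546, -0.1439, 0.5076)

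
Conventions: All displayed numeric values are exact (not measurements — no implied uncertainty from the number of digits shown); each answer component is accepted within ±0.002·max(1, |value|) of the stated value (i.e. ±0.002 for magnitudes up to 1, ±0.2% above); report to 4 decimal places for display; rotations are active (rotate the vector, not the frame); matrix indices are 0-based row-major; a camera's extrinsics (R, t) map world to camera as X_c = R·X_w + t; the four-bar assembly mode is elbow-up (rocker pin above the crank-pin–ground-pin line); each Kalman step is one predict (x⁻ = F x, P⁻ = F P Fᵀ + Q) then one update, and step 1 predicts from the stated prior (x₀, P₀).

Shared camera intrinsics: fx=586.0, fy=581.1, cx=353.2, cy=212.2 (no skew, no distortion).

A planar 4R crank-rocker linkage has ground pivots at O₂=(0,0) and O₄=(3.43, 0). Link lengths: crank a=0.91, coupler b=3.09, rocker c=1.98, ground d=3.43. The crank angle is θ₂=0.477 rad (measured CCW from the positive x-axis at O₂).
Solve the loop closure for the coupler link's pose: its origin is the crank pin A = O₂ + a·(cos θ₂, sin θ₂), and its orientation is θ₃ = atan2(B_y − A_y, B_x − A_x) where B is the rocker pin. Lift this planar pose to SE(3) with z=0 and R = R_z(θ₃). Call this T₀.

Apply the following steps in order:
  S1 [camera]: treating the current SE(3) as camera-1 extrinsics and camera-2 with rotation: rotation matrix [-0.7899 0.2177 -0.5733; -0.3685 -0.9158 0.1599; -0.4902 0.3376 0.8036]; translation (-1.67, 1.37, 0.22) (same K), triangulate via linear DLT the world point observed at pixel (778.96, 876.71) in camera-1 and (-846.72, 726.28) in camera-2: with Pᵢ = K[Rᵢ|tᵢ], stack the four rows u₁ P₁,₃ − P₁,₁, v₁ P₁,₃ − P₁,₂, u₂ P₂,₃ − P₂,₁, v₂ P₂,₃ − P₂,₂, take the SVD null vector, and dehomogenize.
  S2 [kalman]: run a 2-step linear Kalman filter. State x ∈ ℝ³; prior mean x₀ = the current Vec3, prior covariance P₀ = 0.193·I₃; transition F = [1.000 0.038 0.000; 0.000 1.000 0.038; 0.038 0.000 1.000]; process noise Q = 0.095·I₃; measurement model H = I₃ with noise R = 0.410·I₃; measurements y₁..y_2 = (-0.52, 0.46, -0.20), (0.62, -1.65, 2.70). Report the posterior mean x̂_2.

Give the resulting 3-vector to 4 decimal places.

source (fourbar_fk): coupler pose = R=[0.8629 -0.5054 0.0000; 0.5054 0.8629 0.0000; 0.0000 0.0000 1.0000], t=(0.8084, 0.4178, 0.0000)
after S1 (triangulate): (0.1318, 0.5831, 0.8636)
after S2 (kf_track): (0.1761, -0.2841, 1.3005)

result = (0.1761, -0.2841, 1.3005)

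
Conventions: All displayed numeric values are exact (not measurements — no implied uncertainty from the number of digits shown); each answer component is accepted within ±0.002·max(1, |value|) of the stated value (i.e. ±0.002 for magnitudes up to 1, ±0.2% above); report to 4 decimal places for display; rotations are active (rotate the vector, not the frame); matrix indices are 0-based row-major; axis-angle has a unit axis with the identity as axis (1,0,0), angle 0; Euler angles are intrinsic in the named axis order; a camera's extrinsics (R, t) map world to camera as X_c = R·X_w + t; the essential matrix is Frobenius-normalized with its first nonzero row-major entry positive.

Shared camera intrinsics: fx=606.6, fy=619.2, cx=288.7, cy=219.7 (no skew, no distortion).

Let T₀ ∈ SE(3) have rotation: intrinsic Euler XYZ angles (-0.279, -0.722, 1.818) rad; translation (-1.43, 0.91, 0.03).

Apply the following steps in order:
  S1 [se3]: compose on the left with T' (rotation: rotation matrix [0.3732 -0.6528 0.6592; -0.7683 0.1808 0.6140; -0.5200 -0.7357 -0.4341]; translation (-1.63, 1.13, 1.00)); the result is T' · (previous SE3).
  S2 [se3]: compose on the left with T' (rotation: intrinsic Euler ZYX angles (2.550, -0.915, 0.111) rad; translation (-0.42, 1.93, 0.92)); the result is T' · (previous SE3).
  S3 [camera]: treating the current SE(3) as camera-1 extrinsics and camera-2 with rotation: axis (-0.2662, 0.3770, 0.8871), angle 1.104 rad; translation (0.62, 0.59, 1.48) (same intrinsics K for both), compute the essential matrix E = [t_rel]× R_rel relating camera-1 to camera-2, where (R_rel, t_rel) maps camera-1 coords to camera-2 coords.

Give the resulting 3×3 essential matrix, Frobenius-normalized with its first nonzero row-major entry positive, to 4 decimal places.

matrix = [0.1136 0.5803 0.0655; -0.0682 0.3144 -0.5097; -0.1473 -0.2264 -0.4580]

after S1 (compose_se3): R=[-0.9264 -0.3645 0.0940; 0.0421 0.1478 0.9881; -0.3741 0.9194 -0.1216], t=(-2.7380, 2.4116, 1.0611)
after S2 (compose_se3): R=[0.1810 0.7713 -0.6102; -0.2220 -0.5724 -0.7893; -0.9581 0.2783 0.0676], t=(0.5643, -1.4772, -0.4440)
after S3 (essential): [0.1136 0.5803 0.0655; -0.0682 0.3144 -0.5097; -0.1473 -0.2264 -0.4580]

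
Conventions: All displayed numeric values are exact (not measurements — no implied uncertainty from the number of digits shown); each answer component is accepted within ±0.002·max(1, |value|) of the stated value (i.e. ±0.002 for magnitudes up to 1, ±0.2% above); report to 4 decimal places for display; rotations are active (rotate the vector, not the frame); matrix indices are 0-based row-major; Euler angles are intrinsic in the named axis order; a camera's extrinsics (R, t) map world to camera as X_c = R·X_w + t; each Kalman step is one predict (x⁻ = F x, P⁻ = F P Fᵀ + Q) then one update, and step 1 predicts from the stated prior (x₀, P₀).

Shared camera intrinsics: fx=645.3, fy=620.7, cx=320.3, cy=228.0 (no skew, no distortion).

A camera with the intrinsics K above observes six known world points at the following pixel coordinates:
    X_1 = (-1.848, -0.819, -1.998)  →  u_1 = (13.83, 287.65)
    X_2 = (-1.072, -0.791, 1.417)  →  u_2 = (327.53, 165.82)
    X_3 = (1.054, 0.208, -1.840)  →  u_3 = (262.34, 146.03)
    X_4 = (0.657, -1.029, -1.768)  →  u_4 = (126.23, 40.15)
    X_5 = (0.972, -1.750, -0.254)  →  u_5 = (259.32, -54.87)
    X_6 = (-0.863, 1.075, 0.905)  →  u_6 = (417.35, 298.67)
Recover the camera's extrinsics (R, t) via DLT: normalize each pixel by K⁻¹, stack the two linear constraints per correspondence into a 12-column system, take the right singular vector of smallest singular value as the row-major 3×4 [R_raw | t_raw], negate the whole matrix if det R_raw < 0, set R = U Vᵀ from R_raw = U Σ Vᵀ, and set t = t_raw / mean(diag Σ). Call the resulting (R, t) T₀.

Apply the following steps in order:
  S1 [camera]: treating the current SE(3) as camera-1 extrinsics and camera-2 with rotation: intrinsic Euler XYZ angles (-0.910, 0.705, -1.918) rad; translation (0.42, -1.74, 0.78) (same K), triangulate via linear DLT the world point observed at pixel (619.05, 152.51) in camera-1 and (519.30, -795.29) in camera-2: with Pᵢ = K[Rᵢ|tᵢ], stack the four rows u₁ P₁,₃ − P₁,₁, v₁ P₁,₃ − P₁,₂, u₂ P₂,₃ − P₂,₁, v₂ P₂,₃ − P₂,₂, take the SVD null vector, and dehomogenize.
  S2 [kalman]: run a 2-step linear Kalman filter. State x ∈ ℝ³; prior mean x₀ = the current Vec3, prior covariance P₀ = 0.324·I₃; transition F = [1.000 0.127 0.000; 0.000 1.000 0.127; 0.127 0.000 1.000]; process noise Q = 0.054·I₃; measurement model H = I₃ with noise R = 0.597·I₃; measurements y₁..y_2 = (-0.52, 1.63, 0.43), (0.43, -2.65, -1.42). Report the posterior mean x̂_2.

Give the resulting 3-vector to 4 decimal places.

source (pnp_recover): camera pose = R=[0.5164 0.5795 0.6305; -0.5852 0.7763 -0.2342; -0.6252 -0.2480 0.7400], t=(0.2000, -0.4100, 5.3603)
after S1 (triangulate): (1.8480, 1.2586, -0.2830)
after S2 (kf_track): (0.7719, -0.0414, -0.4751)

result = (0.7719, -0.0414, -0.4751)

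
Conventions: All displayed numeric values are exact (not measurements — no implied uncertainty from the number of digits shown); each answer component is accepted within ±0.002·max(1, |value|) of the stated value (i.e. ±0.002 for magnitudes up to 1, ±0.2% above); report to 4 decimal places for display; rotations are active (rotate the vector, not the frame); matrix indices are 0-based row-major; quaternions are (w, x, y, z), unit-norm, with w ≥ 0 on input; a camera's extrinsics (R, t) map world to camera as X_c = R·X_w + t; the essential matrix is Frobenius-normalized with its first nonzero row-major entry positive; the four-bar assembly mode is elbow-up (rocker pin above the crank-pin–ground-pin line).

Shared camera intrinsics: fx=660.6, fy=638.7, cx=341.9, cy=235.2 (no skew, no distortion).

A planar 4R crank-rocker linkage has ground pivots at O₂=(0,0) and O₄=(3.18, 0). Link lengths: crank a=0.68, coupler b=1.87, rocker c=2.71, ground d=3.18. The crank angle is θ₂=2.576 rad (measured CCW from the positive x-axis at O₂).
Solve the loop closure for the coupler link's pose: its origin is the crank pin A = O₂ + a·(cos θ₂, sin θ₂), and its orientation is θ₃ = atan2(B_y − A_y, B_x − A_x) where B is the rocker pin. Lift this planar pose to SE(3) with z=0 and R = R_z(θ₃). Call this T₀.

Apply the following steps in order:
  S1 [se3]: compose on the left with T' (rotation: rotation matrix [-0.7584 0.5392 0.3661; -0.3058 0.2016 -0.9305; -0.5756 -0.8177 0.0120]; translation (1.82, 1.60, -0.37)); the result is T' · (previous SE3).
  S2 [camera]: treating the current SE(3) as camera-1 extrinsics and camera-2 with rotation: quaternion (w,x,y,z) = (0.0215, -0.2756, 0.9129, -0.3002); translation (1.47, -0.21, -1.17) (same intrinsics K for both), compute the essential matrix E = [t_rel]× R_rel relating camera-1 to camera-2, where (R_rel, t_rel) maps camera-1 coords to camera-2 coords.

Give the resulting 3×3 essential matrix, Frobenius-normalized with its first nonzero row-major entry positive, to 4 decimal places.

source (fourbar_fk): coupler pose = R=[0.7978 -0.6030 0.0000; 0.6030 0.7978 0.0000; 0.0000 0.0000 1.0000], t=(-0.5741, 0.3644, 0.0000)
after S1 (compose_se3): R=[-0.2799 0.8875 0.3661; -0.1224 0.3452 -0.9305; -0.9522 -0.3052 0.0120], t=(2.4519, 1.8490, -0.3375)
after S2 (essential): [0.4543 -0.2729 -0.0146; 0.3925 -0.2524 -0.0434; 0.1879 0.2354 0.6393]

matrix = [0.4543 -0.2729 -0.0146; 0.3925 -0.2524 -0.0434; 0.1879 0.2354 0.6393]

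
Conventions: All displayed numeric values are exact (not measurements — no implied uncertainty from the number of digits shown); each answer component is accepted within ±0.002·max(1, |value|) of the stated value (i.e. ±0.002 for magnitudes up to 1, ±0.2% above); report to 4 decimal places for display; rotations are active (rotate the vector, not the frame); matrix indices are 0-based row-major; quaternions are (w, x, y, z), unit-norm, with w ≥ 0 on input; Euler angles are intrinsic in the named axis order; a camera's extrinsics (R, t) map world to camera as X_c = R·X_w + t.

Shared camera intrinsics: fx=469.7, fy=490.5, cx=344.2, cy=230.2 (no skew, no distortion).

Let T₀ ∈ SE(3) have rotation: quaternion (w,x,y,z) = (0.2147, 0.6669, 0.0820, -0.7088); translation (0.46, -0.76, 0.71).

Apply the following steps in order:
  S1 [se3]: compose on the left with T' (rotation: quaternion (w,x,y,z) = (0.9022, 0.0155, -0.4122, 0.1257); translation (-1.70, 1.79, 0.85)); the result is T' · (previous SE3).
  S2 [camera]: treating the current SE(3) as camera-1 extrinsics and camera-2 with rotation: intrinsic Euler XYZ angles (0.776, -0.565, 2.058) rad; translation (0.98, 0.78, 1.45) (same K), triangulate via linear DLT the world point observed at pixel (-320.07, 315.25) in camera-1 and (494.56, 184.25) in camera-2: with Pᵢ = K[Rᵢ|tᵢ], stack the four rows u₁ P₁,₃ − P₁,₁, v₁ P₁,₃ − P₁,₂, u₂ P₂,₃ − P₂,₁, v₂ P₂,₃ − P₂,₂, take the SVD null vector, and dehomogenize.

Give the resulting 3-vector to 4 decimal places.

result = (-0.5291, 0.3672, 0.8289)

after S1 (compose_se3): R=[0.7608 0.3485 -0.5474; -0.0636 -0.7995 -0.5973; -0.6458 0.4893 -0.5861], t=(-1.7541, 1.0594, 1.7198)
after S2 (triangulate): (-0.5291, 0.3672, 0.8289)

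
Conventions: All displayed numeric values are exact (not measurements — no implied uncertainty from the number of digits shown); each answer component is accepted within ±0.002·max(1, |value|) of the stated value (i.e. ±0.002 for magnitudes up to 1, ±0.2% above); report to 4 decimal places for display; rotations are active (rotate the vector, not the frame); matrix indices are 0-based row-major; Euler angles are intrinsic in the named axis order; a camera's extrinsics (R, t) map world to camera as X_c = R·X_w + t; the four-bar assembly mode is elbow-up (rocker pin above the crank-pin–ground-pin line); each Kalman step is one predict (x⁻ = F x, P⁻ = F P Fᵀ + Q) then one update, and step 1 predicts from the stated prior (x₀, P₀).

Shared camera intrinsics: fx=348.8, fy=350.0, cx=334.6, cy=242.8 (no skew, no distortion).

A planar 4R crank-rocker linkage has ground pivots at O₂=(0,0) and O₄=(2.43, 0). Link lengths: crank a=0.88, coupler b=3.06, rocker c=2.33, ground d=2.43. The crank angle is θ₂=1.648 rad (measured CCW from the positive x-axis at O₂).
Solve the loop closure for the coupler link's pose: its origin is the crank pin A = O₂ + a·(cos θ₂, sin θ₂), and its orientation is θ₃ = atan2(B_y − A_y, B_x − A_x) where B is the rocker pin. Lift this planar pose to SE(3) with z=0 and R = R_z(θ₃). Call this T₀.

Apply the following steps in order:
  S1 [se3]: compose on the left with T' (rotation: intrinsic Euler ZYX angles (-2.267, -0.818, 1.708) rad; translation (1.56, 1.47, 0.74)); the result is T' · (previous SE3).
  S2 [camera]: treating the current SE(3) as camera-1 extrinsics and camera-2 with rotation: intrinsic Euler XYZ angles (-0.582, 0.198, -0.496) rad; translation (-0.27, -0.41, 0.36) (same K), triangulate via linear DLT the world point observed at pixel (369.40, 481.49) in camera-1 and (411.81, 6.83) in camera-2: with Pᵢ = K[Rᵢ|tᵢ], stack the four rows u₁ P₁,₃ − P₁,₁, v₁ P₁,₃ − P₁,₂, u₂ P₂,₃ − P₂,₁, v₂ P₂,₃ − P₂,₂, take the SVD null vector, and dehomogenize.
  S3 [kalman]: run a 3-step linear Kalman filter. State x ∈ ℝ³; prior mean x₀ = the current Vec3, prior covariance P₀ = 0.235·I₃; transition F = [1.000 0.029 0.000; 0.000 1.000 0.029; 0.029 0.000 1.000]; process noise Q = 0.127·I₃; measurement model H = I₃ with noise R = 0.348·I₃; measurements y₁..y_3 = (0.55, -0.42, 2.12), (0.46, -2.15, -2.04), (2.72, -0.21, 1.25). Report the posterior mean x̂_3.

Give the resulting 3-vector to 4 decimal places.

result = (1.5802, -0.8536, 0.5365)

source (fourbar_fk): coupler pose = R=[0.8817 -0.4719 0.0000; 0.4719 0.8817 0.0000; 0.0000 0.0000 1.0000], t=(-0.0679, 0.8774, 0.0000)
after S1 (compose_se3): R=[-0.2173 0.5231 -0.8241; -0.1593 0.8139 0.5587; 0.9630 0.2527 -0.0935], t=(1.9045, 2.0692, 1.2847)
after S2 (triangulate): (1.2507, -1.2036, 0.9635)
after S3 (kf_track): (1.5802, -0.8536, 0.5365)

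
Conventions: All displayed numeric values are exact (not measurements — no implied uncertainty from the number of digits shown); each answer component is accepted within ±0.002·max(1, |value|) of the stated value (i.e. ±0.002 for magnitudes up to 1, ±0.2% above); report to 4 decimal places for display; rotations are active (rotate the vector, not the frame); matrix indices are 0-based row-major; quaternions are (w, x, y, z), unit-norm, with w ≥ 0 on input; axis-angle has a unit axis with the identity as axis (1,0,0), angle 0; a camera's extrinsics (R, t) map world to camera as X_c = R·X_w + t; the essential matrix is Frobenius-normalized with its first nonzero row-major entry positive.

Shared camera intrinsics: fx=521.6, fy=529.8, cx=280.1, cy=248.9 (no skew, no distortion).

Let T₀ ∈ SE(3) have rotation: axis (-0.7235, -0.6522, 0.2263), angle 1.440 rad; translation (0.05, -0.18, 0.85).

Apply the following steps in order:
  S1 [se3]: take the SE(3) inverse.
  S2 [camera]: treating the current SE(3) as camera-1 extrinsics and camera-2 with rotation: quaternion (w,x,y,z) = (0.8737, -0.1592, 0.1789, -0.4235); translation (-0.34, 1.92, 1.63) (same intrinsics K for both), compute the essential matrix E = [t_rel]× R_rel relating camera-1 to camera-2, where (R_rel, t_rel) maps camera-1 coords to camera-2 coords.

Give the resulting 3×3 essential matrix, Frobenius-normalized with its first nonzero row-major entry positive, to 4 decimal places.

matrix = [0.0456 -0.4516 -0.5420; 0.5601 0.0274 0.0146; -0.4290 -0.0309 -0.0231]

after S1 (invert_se3): R=[0.5856 0.6347 0.5042; 0.1860 0.5003 -0.8457; -0.7890 0.5890 0.1749], t=(-0.3436, 0.7996, -0.0032)
after S2 (essential): [0.0456 -0.4516 -0.5420; 0.5601 0.0274 0.0146; -0.4290 -0.0309 -0.0231]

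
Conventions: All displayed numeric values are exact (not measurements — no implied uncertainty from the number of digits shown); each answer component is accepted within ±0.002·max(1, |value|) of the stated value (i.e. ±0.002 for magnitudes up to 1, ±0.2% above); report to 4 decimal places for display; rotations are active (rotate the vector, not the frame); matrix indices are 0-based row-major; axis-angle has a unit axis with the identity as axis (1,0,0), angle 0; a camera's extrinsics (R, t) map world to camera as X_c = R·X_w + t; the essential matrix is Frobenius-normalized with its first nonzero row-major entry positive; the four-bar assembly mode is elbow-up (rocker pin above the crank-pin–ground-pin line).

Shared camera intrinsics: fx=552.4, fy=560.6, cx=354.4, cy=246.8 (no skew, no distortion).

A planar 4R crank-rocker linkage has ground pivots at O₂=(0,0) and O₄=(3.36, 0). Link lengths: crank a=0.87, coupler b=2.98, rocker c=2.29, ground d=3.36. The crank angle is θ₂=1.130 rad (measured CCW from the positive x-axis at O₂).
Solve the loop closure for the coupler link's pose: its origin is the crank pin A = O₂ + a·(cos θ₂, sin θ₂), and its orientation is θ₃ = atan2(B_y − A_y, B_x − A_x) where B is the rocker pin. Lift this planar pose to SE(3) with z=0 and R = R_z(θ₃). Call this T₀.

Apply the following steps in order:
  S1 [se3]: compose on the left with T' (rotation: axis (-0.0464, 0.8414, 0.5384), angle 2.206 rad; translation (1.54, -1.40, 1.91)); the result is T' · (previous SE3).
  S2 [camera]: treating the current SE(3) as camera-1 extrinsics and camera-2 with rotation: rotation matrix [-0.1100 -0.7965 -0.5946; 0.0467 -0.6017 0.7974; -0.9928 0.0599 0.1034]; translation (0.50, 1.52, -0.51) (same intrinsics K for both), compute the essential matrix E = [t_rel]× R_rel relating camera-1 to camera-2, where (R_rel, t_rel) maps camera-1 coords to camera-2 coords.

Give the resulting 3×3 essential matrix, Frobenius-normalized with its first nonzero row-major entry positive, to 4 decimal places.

source (fourbar_fk): coupler pose = R=[0.8701 -0.4928 0.0000; 0.4928 0.8701 0.0000; 0.0000 0.0000 1.0000], t=(0.3712, 0.7868, 0.0000)
after S1 (compose_se3): R=[-0.7575 -0.1405 0.6375; 0.5865 0.2823 0.7592; -0.2866 0.9490 -0.1315], t=(0.9311, -0.8415, 2.1824)
after S2 (essential): [0.6454 -0.0533 -0.1225; -0.1302 0.4355 0.1872; 0.2362 0.4951 0.1520]

matrix = [0.6454 -0.0533 -0.1225; -0.1302 0.4355 0.1872; 0.2362 0.4951 0.1520]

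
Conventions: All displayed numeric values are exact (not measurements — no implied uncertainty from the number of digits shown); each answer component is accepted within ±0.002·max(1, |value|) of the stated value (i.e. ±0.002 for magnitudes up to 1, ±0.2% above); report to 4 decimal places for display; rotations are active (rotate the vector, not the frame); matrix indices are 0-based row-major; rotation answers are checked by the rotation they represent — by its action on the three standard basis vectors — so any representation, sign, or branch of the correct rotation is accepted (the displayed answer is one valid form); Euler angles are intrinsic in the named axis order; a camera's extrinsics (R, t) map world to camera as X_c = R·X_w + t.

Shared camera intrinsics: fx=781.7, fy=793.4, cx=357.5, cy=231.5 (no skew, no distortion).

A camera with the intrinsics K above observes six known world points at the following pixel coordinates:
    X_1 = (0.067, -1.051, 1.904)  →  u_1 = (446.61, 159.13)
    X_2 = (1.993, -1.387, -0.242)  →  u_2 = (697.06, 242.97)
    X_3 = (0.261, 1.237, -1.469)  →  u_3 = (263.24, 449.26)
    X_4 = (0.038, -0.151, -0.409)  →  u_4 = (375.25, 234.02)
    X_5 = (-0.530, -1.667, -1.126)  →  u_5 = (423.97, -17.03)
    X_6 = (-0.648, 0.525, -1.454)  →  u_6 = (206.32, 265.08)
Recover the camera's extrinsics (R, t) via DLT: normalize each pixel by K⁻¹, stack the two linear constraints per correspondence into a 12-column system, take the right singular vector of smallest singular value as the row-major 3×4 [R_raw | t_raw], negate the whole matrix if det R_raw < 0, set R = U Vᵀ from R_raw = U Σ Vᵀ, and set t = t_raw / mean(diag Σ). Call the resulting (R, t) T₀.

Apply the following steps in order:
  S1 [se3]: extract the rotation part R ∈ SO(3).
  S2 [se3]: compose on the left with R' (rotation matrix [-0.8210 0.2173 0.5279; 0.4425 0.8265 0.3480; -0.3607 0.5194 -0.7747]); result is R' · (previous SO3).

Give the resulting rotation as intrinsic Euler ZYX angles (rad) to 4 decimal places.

rotation (euler_zyx) = (2.2196, -0.0603, 2.5219)

source (pnp_recover): camera pose = R=[0.8254 -0.5537 0.1101; 0.5576 0.8301 -0.0056; -0.0883 0.0660 0.9939], t=(0.0599, 0.1200, 6.1404)
after S1 (rot_of_se3): [0.8254 -0.5537 0.1101; 0.5576 0.8301 -0.0056; -0.0883 0.0660 0.9939]
after S2 (compose_so3): [-0.6031 0.6698 0.4331; 0.7954 0.4640 0.3900; 0.0603 0.5797 -0.8126]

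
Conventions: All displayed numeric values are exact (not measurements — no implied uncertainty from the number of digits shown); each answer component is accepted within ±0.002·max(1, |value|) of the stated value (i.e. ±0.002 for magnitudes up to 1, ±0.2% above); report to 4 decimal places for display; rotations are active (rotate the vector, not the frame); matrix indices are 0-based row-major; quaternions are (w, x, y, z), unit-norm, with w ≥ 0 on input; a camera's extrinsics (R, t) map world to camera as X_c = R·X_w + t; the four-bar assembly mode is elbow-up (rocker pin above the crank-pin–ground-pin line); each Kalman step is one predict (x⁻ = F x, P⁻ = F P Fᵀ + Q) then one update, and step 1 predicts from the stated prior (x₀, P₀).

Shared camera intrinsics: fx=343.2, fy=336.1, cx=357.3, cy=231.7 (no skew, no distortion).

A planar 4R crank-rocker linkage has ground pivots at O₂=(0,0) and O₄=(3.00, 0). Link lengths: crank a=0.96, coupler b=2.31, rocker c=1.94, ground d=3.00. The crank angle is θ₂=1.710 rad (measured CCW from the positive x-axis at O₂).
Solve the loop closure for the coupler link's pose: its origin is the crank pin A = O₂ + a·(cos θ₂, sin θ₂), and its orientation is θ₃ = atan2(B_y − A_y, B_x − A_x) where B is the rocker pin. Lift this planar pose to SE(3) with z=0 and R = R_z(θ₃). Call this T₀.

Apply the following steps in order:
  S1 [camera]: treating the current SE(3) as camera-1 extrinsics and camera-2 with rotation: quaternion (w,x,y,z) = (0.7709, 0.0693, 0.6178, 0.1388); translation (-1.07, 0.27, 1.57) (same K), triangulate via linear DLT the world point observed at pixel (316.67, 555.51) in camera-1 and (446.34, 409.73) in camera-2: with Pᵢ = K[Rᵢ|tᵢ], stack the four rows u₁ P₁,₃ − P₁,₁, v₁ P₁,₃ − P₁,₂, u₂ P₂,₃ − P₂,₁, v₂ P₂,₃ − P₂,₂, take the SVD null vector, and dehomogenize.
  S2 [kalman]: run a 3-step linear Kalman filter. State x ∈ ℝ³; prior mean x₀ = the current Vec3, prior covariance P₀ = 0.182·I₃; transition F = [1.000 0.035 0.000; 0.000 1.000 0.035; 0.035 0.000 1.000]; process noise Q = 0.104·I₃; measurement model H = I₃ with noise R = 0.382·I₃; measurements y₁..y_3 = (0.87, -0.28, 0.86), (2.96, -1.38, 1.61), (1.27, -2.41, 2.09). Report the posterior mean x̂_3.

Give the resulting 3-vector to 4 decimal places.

source (fourbar_fk): coupler pose = R=[0.9469 -0.3217 0.0000; 0.3217 0.9469 0.0000; 0.0000 0.0000 1.0000], t=(-0.1332, 0.9507, 0.0000)
after S1 (triangulate): (0.1545, 0.6625, 1.6895)
after S2 (kf_track): (1.3808, -1.1543, 1.7317)

result = (1.3808, -1.1543, 1.7317)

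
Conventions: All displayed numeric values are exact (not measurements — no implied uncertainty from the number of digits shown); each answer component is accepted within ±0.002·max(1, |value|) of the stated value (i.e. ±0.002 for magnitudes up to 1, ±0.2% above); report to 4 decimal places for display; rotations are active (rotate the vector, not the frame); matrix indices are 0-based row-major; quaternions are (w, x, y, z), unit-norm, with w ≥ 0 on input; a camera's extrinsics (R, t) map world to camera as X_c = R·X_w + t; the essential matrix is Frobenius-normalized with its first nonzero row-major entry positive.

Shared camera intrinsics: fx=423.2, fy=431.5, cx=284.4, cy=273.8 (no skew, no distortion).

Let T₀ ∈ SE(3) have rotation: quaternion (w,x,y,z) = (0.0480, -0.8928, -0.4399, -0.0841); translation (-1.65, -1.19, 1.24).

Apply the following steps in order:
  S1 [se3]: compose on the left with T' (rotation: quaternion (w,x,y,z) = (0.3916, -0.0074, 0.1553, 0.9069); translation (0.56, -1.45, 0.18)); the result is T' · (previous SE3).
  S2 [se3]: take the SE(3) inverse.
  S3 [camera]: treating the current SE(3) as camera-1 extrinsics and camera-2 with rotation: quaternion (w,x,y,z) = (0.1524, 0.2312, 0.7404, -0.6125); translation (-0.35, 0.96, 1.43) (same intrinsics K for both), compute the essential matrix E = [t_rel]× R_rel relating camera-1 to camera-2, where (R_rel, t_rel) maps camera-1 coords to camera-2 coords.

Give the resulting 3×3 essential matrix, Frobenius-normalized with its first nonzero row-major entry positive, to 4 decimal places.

matrix = [0.0893 -0.0734 -0.1701; 0.4541 -0.3311 0.4289; 0.3207 -0.2613 -0.5355]

after S1 (compose_se3): R=[-0.9483 -0.1179 -0.2948; -0.0222 0.9509 -0.3087; 0.3167 -0.2862 -0.9043], t=(2.6859, -1.4941, 1.2546)
after S2 (invert_se3): R=[-0.9483 -0.0222 0.3167; -0.1179 0.9509 -0.2862; -0.2948 -0.3087 -0.9043], t=(2.1164, 2.0963, 1.4652)
after S3 (essential): [0.0893 -0.0734 -0.1701; 0.4541 -0.3311 0.4289; 0.3207 -0.2613 -0.5355]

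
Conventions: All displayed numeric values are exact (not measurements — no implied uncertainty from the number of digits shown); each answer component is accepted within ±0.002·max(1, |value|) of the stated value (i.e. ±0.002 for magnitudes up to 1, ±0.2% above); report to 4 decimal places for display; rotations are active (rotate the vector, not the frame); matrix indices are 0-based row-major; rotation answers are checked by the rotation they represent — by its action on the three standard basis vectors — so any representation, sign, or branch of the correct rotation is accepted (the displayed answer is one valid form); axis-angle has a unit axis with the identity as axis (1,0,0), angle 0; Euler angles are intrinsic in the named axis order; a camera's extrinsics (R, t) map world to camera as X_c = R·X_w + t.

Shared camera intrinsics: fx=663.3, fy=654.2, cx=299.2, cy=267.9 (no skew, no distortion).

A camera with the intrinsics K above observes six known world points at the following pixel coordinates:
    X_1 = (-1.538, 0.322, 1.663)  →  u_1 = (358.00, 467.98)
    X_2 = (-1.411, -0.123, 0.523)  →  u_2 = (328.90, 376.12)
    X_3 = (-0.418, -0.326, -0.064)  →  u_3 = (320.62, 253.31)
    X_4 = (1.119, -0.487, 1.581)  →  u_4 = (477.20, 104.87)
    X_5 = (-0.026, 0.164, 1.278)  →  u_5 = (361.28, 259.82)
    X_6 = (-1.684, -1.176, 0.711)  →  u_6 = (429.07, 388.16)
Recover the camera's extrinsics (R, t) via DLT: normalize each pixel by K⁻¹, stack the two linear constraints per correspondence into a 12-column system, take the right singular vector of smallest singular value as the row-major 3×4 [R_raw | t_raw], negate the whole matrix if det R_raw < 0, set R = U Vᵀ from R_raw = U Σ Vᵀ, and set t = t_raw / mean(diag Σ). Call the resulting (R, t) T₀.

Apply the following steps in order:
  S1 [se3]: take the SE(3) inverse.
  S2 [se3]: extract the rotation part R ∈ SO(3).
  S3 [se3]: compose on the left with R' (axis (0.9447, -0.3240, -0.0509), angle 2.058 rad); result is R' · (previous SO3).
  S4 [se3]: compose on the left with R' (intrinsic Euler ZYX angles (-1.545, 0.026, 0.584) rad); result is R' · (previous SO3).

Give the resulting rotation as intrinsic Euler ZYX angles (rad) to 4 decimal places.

source (pnp_recover): camera pose = R=[0.0449 -0.8702 0.4906; -0.9485 0.1170 0.2945; -0.3137 -0.4786 -0.8201], t=(-0.0300, -0.4800, 5.9603)
after S1 (invert_se3): R=[0.0449 -0.9485 -0.3137; -0.8702 0.1170 -0.4786; 0.4906 0.2945 -0.8201], t=(1.4156, 2.8824, 5.0442)
after S2 (rot_of_se3): [0.0449 -0.9485 -0.3137; -0.8702 0.1170 -0.4786; 0.4906 0.2945 -0.8201]
after S3 (compose_so3): [0.2147 -0.9511 0.2221; -0.1466 0.1934 0.9701; -0.9656 -0.2408 -0.0979]
after S4 (compose_so3): [0.4149 0.2695 0.8690; -0.1809 0.9605 -0.2115; -0.8917 -0.0695 0.4473]

rotation (euler_zyx) = (-0.4111, 1.1011, -0.1541)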